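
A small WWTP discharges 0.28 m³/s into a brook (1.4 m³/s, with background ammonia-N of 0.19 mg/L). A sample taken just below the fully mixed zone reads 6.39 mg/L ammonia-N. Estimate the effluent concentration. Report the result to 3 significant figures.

Mass balance: 1.400·0.1900 + 0.2800·Cₑ = 1.680·6.390
→ Cₑ = (1.680·6.390 − 1.400·0.1900) / 0.2800 = 37.39 mg/L.

37.4 mg/L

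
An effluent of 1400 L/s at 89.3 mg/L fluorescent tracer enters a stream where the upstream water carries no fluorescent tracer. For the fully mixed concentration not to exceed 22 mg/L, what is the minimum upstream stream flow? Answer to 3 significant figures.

Set C_mix = 22: (Q·0 + 1400·89.30) / (Q + 1400) = 22
→ Q = 1400·(89.30 − 22)/(22 − 0) = 4283 L/s.

4280 L/s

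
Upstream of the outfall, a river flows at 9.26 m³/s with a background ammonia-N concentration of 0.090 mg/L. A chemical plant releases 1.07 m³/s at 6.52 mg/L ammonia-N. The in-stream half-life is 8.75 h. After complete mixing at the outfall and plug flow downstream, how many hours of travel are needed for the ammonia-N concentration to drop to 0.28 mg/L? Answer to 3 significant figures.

Flow-weighted average: C = (9.260·0.09000 + 1.070·6.520) / 10.33 = 7.810/10.33 = 0.7560 mg/L.
Half-life 8.75 h → k = ln 2 / 8.75 = 0.07922 h⁻¹ = 1.901 d⁻¹.
0.7560·exp(−k·t) = 0.28 → t = ln(0.7560/0.28)/k = 45140 s = 12.54 h.

12.5 h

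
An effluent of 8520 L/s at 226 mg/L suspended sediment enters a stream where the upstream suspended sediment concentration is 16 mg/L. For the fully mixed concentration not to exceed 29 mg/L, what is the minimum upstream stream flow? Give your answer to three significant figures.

129000 L/s

Set C_mix = 29: (Q·16.00 + 8520·226.0) / (Q + 8520) = 29
→ Q = 8520·(226.0 − 29)/(29 − 16.00) = 129100 L/s.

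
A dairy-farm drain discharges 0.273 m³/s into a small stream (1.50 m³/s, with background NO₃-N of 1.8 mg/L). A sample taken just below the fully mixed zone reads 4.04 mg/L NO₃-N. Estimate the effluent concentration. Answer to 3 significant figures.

Mass balance: 1.500·1.800 + 0.2730·Cₑ = 1.773·4.040
→ Cₑ = (1.773·4.040 − 1.500·1.800) / 0.2730 = 16.35 mg/L.

16.3 mg/L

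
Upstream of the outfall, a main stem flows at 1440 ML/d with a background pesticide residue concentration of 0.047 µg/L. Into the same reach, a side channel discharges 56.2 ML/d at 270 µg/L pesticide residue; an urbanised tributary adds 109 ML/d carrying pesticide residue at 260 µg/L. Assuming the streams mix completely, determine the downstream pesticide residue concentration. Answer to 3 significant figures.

27.2 µg/L

Flow-weighted average: C = (1440·0.04700 + 56.20·270.0 + 109.0·260.0) / 1605 = 43580/1605 = 27.15 µg/L.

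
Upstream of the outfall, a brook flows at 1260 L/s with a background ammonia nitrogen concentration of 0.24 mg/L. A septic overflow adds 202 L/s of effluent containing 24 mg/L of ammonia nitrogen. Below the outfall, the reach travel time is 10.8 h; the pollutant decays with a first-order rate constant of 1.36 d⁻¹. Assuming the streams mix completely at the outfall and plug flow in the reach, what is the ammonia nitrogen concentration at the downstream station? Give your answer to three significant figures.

1.91 mg/L

Conservation of mass: C = (1260·0.2400 + 202.0·24.00) / 1462 = 5150/1462 = 3.523 mg/L.
First-order decay: C = 3.523·exp(−k·t) = 3.523·0.5423 = 1.910 mg/L.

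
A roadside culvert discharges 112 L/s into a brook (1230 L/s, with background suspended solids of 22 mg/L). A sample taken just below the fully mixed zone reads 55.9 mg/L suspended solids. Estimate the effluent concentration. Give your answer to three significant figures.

428 mg/L

Mass balance: 1230·22.00 + 112.0·Cₑ = 1342·55.90
→ Cₑ = (1342·55.90 − 1230·22.00) / 112.0 = 428.2 mg/L.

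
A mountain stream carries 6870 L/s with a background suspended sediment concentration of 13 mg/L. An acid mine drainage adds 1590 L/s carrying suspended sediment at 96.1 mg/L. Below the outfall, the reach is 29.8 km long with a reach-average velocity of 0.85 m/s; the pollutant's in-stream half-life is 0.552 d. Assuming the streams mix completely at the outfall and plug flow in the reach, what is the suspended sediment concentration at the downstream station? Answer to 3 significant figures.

Mass balance: C = (6870·13.00 + 1590·96.10) / 8460 = 242100/8460 = 28.62 mg/L.
Travel time t = 29.8·1000 / 0.85 = 35060 s = 9.739 h.
Half-life 0.552 d → k = ln 2 / 0.552 = 1.256 d⁻¹.
First-order decay: C = 28.62·exp(−k·t) = 28.62·0.6008 = 17.19 mg/L.

17.2 mg/L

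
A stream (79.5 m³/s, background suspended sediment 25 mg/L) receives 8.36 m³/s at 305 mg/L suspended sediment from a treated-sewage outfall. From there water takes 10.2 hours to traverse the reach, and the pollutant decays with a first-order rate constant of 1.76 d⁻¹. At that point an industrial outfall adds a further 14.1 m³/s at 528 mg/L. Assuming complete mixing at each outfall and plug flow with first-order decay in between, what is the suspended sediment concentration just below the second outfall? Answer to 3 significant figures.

Flow-weighted average: C = (79.50·25.00 + 8.360·305.0) / 87.86 = 4537/87.86 = 51.64 mg/L; combined flow 87.86 m³/s.
Decay over the reach: 51.64·exp(−kt) = 51.64·0.4733 = 24.44 mg/L.
Second outfall: C = (87.86·24.44 + 14.10·528.0)/102.0 = 94.08 mg/L.

94.1 mg/L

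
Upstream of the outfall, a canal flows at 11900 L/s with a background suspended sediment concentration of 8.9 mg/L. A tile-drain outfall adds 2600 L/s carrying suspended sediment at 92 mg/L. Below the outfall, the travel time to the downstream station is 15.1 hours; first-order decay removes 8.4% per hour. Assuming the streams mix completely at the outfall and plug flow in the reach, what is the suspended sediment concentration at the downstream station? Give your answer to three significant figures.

6.33 mg/L

Mixed concentration C = ΣQC/ΣQ = (11900·8.900 + 2600·92.00) / 14500 = 345100/14500 = 23.80 mg/L.
8.4%/h lost → k = −ln(1 − 0.084) = 0.08774 h⁻¹.
After decay, C = 23.80 × e^(−kt) = 23.80 × 0.2658 = 6.327 mg/L.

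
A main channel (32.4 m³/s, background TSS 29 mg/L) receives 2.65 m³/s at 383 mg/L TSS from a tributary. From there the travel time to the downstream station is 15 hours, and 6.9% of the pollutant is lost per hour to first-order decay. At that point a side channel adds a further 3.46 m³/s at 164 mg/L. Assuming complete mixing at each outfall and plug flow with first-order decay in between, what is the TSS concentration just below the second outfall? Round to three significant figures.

32.1 mg/L

Flow-weighted average: C = (32.40·29.00 + 2.650·383.0) / 35.05 = 1955/35.05 = 55.76 mg/L; combined flow 35.05 m³/s.
6.9%/h lost → k = −ln(1 − 0.069) = 0.07150 h⁻¹.
Applying C = C₀e^(−kt): 55.76 × 0.3422 = 19.08 mg/L.
At the second outfall, C = (35.05·19.08 + 3.460·164.0) / (35.05 + 3.460) = 32.10 mg/L.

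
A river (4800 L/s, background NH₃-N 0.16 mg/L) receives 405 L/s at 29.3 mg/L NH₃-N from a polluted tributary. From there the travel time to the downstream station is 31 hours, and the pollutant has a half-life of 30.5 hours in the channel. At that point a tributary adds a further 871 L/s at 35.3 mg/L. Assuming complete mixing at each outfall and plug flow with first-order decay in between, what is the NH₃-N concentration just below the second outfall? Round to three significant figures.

Conservation of mass: C = (4800·0.1600 + 405.0·29.30) / 5205 = 12630/5205 = 2.427 mg/L; combined flow 5205 L/s.
Half-life 30.5 h → k = ln 2 / 30.5 = 0.02273 h⁻¹ = 0.5454 d⁻¹.
Decay over the reach: 2.427·exp(−kt) = 2.427·0.4944 = 1.200 mg/L.
Second outfall: C = (5205·1.200 + 871.0·35.30)/6076 = 6.088 mg/L.

6.09 mg/L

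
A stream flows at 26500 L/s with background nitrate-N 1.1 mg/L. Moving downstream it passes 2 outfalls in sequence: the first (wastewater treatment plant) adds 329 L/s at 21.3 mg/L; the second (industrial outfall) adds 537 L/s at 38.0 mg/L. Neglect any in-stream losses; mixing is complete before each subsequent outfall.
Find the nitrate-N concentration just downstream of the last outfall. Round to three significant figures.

Outfall 1: combined Q = 26830 L/s; C = (26500·1.100 + 329.0·21.30)/26830 = 1.348 mg/L.
Outfall 2: combined Q = 27370 L/s; C = (26830·1.348 + 537.0·38.00)/27370 = 2.067 mg/L.

2.07 mg/L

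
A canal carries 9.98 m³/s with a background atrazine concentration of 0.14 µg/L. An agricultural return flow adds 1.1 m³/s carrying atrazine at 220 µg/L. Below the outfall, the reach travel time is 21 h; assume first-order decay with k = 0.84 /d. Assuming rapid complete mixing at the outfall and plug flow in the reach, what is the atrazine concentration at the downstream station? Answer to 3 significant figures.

Mass balance: C = (9.980·0.1400 + 1.100·220.0) / 11.08 = 243.4/11.08 = 21.97 µg/L.
First-order decay: C = 21.97·exp(−k·t) = 21.97·0.4795 = 10.53 µg/L.

10.5 µg/L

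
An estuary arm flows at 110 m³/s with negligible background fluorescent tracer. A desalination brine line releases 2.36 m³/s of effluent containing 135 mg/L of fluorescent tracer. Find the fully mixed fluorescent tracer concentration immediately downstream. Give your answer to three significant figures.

Mixed concentration C = ΣQC/ΣQ = (110.0·0 + 2.360·135.0) / 112.4 = 318.6/112.4 = 2.836 mg/L.

2.84 mg/L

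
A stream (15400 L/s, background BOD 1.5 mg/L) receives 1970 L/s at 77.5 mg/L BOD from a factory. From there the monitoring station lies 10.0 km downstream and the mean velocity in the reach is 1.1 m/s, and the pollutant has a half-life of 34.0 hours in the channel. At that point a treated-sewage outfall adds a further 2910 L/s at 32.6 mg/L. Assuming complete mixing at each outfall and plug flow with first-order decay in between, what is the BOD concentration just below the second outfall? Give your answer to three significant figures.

Flow-weighted average: C = (15400·1.500 + 1970·77.50) / 17370 = 175800/17370 = 10.12 mg/L; combined flow 17370 L/s.
Travel time t = 10.0·1000 / 1.1 = 9091 s = 2.525 h.
Half-life 34.0 h → k = ln 2 / 34.0 = 0.02039 h⁻¹ = 0.4893 d⁻¹.
After decay, C = 10.12 × e^(−kt) = 10.12 × 0.9498 = 9.612 mg/L.
At the second outfall, C = (17370·9.612 + 2910·32.60) / (17370 + 2910) = 12.91 mg/L.

12.9 mg/L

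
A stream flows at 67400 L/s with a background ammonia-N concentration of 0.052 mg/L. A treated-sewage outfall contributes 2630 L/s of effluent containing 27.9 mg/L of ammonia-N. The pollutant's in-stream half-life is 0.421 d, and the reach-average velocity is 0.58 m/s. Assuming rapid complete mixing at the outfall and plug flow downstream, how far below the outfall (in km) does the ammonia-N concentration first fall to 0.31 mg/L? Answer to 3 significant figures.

38.5 km

Mixed concentration C = ΣQC/ΣQ = (67400·0.05200 + 2630·27.90) / 70030 = 76880/70030 = 1.098 mg/L.
Half-life 0.421 d → k = ln 2 / 0.421 = 1.646 d⁻¹.
Set 1.098·exp(−k·t) = 0.31 → t = ln(1.098/0.31)/k = 66360 s = 18.43 h.
Distance = v·t = 0.58·66360 = 38490 m = 38.49 km.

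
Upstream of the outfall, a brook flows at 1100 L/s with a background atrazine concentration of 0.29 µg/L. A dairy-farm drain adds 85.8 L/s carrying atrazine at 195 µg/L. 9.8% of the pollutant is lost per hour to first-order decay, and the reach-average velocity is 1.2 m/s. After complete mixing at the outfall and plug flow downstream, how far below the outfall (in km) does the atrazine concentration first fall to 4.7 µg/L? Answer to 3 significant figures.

Mass balance: C = (1100·0.2900 + 85.80·195.0) / 1186 = 17050/1186 = 14.38 µg/L.
9.8%/h lost → k = −ln(1 − 0.098) = 0.1031 h⁻¹.
Set 14.38·exp(−k·t) = 4.7 → t = ln(14.38/4.7)/k = 39030 s = 10.84 h.
Distance = v·t = 1.2·39030 = 46830 m = 46.83 km.

46.8 km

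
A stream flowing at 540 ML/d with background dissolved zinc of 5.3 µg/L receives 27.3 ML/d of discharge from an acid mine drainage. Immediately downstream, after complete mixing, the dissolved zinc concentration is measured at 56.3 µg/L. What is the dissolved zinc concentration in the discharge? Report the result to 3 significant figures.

Mass balance: 540.0·5.300 + 27.30·Cₑ = 567.3·56.30
→ Cₑ = (567.3·56.30 − 540.0·5.300) / 27.30 = 1065 µg/L.

1070 µg/L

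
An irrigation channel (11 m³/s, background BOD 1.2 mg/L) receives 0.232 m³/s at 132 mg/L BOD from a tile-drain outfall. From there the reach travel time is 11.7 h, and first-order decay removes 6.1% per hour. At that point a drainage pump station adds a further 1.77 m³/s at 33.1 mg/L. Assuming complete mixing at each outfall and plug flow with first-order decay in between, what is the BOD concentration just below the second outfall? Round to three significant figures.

6.12 mg/L

Conservation of mass: C = (11.00·1.200 + 0.2320·132.0) / 11.23 = 43.82/11.23 = 3.902 mg/L; combined flow 11.23 m³/s.
6.1%/h lost → k = −ln(1 − 0.061) = 0.06294 h⁻¹.
Applying C = C₀e^(−kt): 3.902 × 0.4788 = 1.868 mg/L.
At the second outfall, C = (11.23·1.868 + 1.770·33.10) / (11.23 + 1.770) = 6.120 mg/L.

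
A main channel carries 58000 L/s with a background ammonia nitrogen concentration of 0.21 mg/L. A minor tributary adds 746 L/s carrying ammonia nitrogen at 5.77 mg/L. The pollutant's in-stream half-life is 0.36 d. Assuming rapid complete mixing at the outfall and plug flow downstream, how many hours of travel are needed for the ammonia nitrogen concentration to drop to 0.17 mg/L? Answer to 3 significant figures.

6.25 h

Conservation of mass: C = (58000·0.2100 + 746.0·5.770) / 58750 = 16480/58750 = 0.2806 mg/L.
Half-life 0.36 d → k = ln 2 / 0.36 = 1.925 d⁻¹.
0.2806·exp(−k·t) = 0.17 → t = ln(0.2806/0.17)/k = 22490 s = 6.247 h.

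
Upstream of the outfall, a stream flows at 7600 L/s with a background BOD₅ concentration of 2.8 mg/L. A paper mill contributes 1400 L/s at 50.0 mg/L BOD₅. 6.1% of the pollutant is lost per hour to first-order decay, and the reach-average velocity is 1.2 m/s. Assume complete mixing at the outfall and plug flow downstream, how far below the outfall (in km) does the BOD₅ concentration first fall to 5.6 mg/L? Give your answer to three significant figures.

40.8 km

After mixing, C = (7600·2.800 + 1400·50.00) / 9000 = 91280/9000 = 10.14 mg/L.
6.1%/h lost → k = −ln(1 − 0.061) = 0.06294 h⁻¹.
Set 10.14·exp(−k·t) = 5.6 → t = ln(10.14/5.6)/k = 33970 s = 9.437 h.
Distance = v·t = 1.2·33970 = 40770 m = 40.77 km.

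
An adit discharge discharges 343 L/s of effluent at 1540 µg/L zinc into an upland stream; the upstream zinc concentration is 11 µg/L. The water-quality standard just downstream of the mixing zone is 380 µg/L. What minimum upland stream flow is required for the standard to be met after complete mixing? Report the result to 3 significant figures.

1080 L/s

Set C_mix = 380: (Q·11.00 + 343.0·1540) / (Q + 343.0) = 380
→ Q = 343.0·(1540 − 380)/(380 − 11.00) = 1078 L/s.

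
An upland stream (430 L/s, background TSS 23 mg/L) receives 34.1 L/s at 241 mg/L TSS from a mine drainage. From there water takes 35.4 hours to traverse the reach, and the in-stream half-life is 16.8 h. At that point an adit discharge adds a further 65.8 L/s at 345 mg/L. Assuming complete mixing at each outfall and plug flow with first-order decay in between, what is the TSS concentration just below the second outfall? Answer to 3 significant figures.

50.8 mg/L

Conservation of mass: C = (430.0·23.00 + 34.10·241.0) / 464.1 = 18110/464.1 = 39.02 mg/L; combined flow 464.1 L/s.
Half-life 16.8 h → k = ln 2 / 16.8 = 0.04126 h⁻¹ = 0.9902 d⁻¹.
Decay over the reach: 39.02·exp(−kt) = 39.02·0.2321 = 9.056 mg/L.
At the second outfall, C = (464.1·9.056 + 65.80·345.0) / (464.1 + 65.80) = 50.77 mg/L.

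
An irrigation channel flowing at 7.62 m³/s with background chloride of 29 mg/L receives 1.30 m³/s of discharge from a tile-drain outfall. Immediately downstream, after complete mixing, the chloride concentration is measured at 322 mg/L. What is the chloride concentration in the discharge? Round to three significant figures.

2040 mg/L

Mass balance: 7.620·29.00 + 1.300·Cₑ = 8.920·322.0
→ Cₑ = (8.920·322.0 − 7.620·29.00) / 1.300 = 2039 mg/L.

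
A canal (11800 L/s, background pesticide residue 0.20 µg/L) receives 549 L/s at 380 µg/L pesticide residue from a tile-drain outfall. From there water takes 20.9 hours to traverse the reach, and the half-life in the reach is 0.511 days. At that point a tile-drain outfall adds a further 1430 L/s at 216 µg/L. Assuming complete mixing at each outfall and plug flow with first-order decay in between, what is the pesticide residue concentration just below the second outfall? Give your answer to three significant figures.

27.1 µg/L

Mass balance: C = (11800·0.2000 + 549.0·380.0) / 12350 = 211000/12350 = 17.08 µg/L; combined flow 12350 L/s.
Half-life 0.511 d → k = ln 2 / 0.511 = 1.356 d⁻¹.
Applying C = C₀e^(−kt): 17.08 × 0.3069 = 5.243 µg/L.
At the second outfall, C = (12350·5.243 + 1430·216.0) / (12350 + 1430) = 27.12 µg/L.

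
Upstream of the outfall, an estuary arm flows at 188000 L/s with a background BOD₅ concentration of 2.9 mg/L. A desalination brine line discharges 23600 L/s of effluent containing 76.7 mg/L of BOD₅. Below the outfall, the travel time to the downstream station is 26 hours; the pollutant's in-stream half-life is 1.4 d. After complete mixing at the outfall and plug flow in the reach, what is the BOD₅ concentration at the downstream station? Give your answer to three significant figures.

Mass balance: C = (188000·2.900 + 23600·76.70) / 211600 = 2355000/211600 = 11.13 mg/L.
Half-life 1.4 d → k = ln 2 / 1.4 = 0.4951 d⁻¹.
Decay over the reach: 11.13·exp(−kt) = 11.13·0.5849 = 6.510 mg/L.

6.51 mg/L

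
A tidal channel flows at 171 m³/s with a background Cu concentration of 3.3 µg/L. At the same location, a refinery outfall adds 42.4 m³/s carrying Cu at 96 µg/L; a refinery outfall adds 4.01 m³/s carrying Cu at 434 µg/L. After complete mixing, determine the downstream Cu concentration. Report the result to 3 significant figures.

Mixed concentration C = ΣQC/ΣQ = (171.0·3.300 + 42.40·96.00 + 4.010·434.0) / 217.4 = 6375/217.4 = 29.32 µg/L.

29.3 µg/L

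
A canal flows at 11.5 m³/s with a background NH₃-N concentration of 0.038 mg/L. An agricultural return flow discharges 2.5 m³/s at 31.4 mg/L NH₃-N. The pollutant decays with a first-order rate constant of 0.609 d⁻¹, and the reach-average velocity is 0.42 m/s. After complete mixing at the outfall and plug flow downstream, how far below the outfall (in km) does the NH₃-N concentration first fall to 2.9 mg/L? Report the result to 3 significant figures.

39.6 km

Mass balance: C = (11.50·0.03800 + 2.500·31.40) / 14.00 = 78.94/14.00 = 5.638 mg/L.
Set 5.638·exp(−k·t) = 2.9 → t = ln(5.638/2.9)/k = 94330 s = 26.20 h.
Distance = v·t = 0.42·94330 = 39620 m = 39.62 km.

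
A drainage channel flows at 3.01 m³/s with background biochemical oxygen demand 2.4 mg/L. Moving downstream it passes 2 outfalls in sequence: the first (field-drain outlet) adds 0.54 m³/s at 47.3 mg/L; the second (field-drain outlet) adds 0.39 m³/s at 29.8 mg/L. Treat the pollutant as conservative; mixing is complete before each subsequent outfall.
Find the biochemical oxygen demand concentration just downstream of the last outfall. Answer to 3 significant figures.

Outfall 1: combined Q = 3.550 m³/s; C = (3.010·2.400 + 0.5400·47.30)/3.550 = 9.230 mg/L.
Outfall 2: combined Q = 3.940 m³/s; C = (3.550·9.230 + 0.3900·29.80)/3.940 = 11.27 mg/L.

11.3 mg/L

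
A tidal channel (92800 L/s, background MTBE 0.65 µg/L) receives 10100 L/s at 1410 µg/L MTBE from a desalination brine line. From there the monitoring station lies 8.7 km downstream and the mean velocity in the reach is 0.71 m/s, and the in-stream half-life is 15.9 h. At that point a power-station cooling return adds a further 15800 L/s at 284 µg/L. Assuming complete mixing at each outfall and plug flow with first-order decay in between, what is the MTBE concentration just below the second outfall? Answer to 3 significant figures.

142 µg/L

Mass balance: C = (92800·0.6500 + 10100·1410) / 102900 = 14300000/102900 = 139.0 µg/L; combined flow 102900 L/s.
Travel time t = 8.7·1000 / 0.71 = 12250 s = 3.404 h.
Half-life 15.9 h → k = ln 2 / 15.9 = 0.04359 h⁻¹ = 1.046 d⁻¹.
Applying C = C₀e^(−kt): 139.0 × 0.8621 = 119.8 µg/L.
Second outfall: C = (102900·119.8 + 15800·284.0)/118700 = 141.7 µg/L.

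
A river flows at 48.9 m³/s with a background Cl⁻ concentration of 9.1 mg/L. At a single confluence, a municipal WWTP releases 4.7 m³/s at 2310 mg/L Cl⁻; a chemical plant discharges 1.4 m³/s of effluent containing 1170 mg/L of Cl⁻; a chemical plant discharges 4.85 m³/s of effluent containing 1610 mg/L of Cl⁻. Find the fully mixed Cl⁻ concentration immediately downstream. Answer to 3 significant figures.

Mass balance: C = (48.90·9.100 + 4.700·2310 + 1.400·1170 + 4.850·1610) / 59.85 = 20750/59.85 = 346.7 mg/L.

347 mg/L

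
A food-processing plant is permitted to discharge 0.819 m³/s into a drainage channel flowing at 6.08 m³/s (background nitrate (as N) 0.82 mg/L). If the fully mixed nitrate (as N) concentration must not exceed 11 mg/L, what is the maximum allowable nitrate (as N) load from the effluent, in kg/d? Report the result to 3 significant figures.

Mass balance at the limit: 6.080·0.8200 + 0.8190·Cₑ = 6.899·11 → Cₑ = 86.57 mg/L.
Load = 0.8190 m³/s × 86.57 g/m³ × 86 400 s/d = 6126 kg/d.

6130 kg/d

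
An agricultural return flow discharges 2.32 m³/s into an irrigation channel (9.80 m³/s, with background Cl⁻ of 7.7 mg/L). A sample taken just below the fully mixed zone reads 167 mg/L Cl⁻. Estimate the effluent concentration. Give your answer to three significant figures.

Mass balance: 9.800·7.700 + 2.320·Cₑ = 12.12·167.0
→ Cₑ = (12.12·167.0 − 9.800·7.700) / 2.320 = 839.9 mg/L.

840 mg/L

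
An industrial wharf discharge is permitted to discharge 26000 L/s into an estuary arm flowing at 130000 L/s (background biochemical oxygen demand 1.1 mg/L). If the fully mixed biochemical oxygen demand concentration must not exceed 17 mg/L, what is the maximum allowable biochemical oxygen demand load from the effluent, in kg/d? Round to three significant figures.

Mass balance at the limit: 130000·1.100 + 26000·Cₑ = 156000·17 → Cₑ = 96.50 mg/L.
26000 L/s = 26.00 m³/s. Load = 26.00 m³/s × 96.50 g/m³ × 86 400 s/d = 216800 kg/d.

217000 kg/d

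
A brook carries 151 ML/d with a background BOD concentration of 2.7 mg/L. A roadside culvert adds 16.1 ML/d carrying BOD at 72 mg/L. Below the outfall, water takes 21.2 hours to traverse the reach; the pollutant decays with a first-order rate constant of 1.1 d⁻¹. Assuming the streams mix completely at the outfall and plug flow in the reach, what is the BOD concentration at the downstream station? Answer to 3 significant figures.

After mixing, C = (151.0·2.700 + 16.10·72.00) / 167.1 = 1567/167.1 = 9.377 mg/L.
First-order decay: C = 9.377·exp(−k·t) = 9.377·0.3785 = 3.549 mg/L.

3.55 mg/L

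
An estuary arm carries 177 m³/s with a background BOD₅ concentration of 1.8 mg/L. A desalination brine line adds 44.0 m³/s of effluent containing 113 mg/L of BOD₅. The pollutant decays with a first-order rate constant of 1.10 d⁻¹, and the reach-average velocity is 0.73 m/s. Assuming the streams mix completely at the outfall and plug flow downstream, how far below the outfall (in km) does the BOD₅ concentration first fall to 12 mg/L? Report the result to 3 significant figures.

39.6 km

Mixed concentration C = ΣQC/ΣQ = (177.0·1.800 + 44.00·113.0) / 221.0 = 5291/221.0 = 23.94 mg/L.
Set 23.94·exp(−k·t) = 12 → t = ln(23.94/12)/k = 54240 s = 15.07 h.
Distance = v·t = 0.73·54240 = 39600 m = 39.60 km.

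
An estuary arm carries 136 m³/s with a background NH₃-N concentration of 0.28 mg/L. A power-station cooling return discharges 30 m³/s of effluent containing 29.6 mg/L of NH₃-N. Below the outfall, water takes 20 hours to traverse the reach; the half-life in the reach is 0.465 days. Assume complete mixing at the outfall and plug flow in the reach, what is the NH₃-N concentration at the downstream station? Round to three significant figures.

Conservation of mass: C = (136.0·0.2800 + 30.00·29.60) / 166.0 = 926.1/166.0 = 5.579 mg/L.
Half-life 0.465 d → k = ln 2 / 0.465 = 1.491 d⁻¹.
Decay over the reach: 5.579·exp(−kt) = 5.579·0.2887 = 1.611 mg/L.

1.61 mg/L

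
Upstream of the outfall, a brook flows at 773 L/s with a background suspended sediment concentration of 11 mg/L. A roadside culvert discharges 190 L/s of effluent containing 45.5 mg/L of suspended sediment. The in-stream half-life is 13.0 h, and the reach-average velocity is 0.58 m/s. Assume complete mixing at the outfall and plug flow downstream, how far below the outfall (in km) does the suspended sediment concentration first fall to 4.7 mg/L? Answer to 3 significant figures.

Mixed concentration C = ΣQC/ΣQ = (773.0·11.00 + 190.0·45.50) / 963.0 = 17150/963.0 = 17.81 mg/L.
Half-life 13.0 h → k = ln 2 / 13.0 = 0.05332 h⁻¹ = 1.280 d⁻¹.
Set 17.81·exp(−k·t) = 4.7 → t = ln(17.81/4.7)/k = 89940 s = 24.98 h.
Distance = v·t = 0.58·89940 = 52160 m = 52.16 km.

52.2 km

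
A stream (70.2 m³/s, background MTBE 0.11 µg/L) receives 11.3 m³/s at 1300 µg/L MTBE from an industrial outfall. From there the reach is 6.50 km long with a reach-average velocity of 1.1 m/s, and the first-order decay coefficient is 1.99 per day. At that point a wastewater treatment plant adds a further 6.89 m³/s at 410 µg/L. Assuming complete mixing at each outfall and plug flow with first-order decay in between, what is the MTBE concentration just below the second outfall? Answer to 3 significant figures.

177 µg/L

Conservation of mass: C = (70.20·0.1100 + 11.30·1300) / 81.50 = 14700/81.50 = 180.3 µg/L; combined flow 81.50 m³/s.
Travel time t = 6.50·1000 / 1.1 = 5909 s = 1.641 h.
First-order decay: C = 180.3·exp(−k·t) = 180.3·0.8728 = 157.4 µg/L.
At the second outfall, C = (81.50·157.4 + 6.890·410.0) / (81.50 + 6.890) = 177.1 µg/L.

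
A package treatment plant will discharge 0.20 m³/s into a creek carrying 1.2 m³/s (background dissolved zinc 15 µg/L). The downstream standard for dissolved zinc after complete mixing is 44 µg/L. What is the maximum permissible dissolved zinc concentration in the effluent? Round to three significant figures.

218 µg/L

At the limit, (Qr·Cr + Qe·Cₑ)/(Qr + Qe) = 44:
Cₑ = (1.400·44 − 1.200·15.00) / 0.2000 = 218.0 µg/L.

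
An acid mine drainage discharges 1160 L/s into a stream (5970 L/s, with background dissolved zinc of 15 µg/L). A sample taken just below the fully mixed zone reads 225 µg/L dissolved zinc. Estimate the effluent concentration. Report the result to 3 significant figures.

1310 µg/L

Mass balance: 5970·15.00 + 1160·Cₑ = 7130·225.0
→ Cₑ = (7130·225.0 − 5970·15.00) / 1160 = 1306 µg/L.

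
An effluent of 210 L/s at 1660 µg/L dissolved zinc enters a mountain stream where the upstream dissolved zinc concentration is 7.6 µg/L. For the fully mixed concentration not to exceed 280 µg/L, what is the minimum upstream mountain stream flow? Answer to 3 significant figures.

Set C_mix = 280: (Q·7.600 + 210.0·1660) / (Q + 210.0) = 280
→ Q = 210.0·(1660 − 280)/(280 − 7.600) = 1064 L/s.

1060 L/s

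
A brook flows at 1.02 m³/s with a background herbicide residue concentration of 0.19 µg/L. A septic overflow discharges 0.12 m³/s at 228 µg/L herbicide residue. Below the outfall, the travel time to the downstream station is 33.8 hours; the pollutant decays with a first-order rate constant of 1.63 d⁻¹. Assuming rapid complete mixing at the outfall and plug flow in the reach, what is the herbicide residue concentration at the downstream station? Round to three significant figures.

2.43 µg/L

Conservation of mass: C = (1.020·0.1900 + 0.1200·228.0) / 1.140 = 27.55/1.140 = 24.17 µg/L.
Applying C = C₀e^(−kt): 24.17 × 0.1007 = 2.434 µg/L.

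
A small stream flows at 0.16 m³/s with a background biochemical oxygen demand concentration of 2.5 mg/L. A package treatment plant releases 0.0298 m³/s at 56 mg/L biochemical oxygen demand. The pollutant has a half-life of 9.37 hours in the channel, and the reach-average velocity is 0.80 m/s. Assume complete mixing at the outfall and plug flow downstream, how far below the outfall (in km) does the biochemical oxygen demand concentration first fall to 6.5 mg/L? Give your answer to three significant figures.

20.1 km

Conservation of mass: C = (0.1600·2.500 + 0.02980·56.00) / 0.1898 = 2.069/0.1898 = 10.90 mg/L.
Half-life 9.37 h → k = ln 2 / 9.37 = 0.07398 h⁻¹ = 1.775 d⁻¹.
Set 10.90·exp(−k·t) = 6.5 → t = ln(10.90/6.5)/k = 25160 s = 6.988 h.
Distance = v·t = 0.80·25160 = 20130 m = 20.13 km.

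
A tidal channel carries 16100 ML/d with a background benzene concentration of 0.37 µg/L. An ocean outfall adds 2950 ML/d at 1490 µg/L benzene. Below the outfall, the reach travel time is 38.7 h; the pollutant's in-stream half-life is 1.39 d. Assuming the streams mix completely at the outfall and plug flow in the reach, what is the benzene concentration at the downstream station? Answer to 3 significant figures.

103 µg/L

Mass balance: C = (16100·0.3700 + 2950·1490) / 19050 = 4401000/19050 = 231.0 µg/L.
Half-life 1.39 d → k = ln 2 / 1.39 = 0.4987 d⁻¹.
After decay, C = 231.0 × e^(−kt) = 231.0 × 0.4475 = 103.4 µg/L.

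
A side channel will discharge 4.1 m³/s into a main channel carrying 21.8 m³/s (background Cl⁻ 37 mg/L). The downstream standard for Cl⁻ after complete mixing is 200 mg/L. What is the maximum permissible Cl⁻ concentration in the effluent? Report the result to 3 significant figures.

At the limit, (Qr·Cr + Qe·Cₑ)/(Qr + Qe) = 200:
Cₑ = (25.90·200 − 21.80·37.00) / 4.100 = 1067 mg/L.

1070 mg/L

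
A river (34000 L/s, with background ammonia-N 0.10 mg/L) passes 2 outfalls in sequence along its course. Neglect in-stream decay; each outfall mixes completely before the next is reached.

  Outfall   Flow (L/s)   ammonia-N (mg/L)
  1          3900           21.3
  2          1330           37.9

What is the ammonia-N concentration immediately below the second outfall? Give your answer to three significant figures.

3.49 mg/L

Below outfall 1: Q → 37900 L/s, C = (34000·0.1000 + 3900·21.30)/37900 = 2.282 mg/L.
Below outfall 2: Q → 39230 L/s, C = (37900·2.282 + 1330·37.90)/39230 = 3.489 mg/L.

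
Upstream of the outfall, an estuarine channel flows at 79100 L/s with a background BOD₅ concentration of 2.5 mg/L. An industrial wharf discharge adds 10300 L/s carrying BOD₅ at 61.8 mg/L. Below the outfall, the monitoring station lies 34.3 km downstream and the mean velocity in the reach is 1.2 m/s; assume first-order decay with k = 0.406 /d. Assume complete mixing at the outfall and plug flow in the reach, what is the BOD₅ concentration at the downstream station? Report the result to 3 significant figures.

Mixed concentration C = ΣQC/ΣQ = (79100·2.500 + 10300·61.80) / 89400 = 834300/89400 = 9.332 mg/L.
Travel time t = 34.3·1000 / 1.2 = 28580 s = 7.940 h.
Applying C = C₀e^(−kt): 9.332 × 0.8743 = 8.159 mg/L.

8.16 mg/L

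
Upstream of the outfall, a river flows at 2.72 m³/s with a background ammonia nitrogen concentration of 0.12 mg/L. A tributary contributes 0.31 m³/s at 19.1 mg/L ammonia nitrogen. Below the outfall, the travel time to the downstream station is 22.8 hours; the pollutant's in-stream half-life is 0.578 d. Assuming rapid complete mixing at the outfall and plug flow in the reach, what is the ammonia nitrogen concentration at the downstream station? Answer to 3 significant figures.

After mixing, C = (2.720·0.1200 + 0.3100·19.10) / 3.030 = 6.247/3.030 = 2.062 mg/L.
Half-life 0.578 d → k = ln 2 / 0.578 = 1.199 d⁻¹.
First-order decay: C = 2.062·exp(−k·t) = 2.062·0.3201 = 0.6599 mg/L.

0.660 mg/L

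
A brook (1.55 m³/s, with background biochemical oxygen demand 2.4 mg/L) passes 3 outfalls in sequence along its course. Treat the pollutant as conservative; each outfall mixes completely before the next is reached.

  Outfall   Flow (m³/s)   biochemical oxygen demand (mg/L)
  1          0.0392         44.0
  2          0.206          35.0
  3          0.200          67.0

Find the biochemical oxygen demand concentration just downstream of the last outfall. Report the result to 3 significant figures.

13.1 mg/L

After outfall 1: Q = 1.550 + 0.03920 = 1.589 m³/s; C = (1.550·2.400 + 0.03920·44.00)/1.589 = 3.426 mg/L.
After outfall 2: Q = 1.589 + 0.2060 = 1.795 m³/s; C = (1.589·3.426 + 0.2060·35.00)/1.795 = 7.049 mg/L.
After outfall 3: Q = 1.795 + 0.2000 = 1.995 m³/s; C = (1.795·7.049 + 0.2000·67.00)/1.995 = 13.06 mg/L.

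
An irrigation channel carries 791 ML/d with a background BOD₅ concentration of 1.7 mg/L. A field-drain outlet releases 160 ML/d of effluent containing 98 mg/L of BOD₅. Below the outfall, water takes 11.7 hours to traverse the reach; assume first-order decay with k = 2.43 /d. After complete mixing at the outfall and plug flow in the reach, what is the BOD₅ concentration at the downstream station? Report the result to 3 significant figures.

Flow-weighted average: C = (791.0·1.700 + 160.0·98.00) / 951.0 = 17020/951.0 = 17.90 mg/L.
Applying C = C₀e^(−kt): 17.90 × 0.3059 = 5.475 mg/L.

5.48 mg/L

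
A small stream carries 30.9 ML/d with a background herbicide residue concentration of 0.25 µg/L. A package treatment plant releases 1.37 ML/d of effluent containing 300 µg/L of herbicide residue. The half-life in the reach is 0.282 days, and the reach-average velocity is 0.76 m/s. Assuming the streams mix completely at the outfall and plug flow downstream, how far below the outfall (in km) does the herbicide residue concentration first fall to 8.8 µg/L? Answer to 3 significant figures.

10.4 km

Conservation of mass: C = (30.90·0.2500 + 1.370·300.0) / 32.27 = 418.7/32.27 = 12.98 µg/L.
Half-life 0.282 d → k = ln 2 / 0.282 = 2.458 d⁻¹.
Set 12.98·exp(−k·t) = 8.8 → t = ln(12.98/8.8)/k = 13650 s = 3.792 h.
Distance = v·t = 0.76·13650 = 10370 m = 10.37 km.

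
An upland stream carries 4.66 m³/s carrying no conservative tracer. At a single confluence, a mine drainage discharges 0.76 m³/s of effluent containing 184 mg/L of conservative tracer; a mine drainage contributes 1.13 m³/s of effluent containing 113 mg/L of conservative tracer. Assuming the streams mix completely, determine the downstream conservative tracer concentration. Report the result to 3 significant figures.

Conservation of mass: C = (4.660·0 + 0.7600·184.0 + 1.130·113.0) / 6.550 = 267.5/6.550 = 40.84 mg/L.

40.8 mg/L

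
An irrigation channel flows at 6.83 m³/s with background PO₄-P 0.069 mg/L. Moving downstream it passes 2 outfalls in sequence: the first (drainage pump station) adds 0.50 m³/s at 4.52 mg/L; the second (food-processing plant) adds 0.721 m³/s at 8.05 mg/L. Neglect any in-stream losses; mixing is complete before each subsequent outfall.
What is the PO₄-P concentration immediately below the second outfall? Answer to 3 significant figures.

1.06 mg/L

Below outfall 1: Q → 7.330 m³/s, C = (6.830·0.06900 + 0.5000·4.520)/7.330 = 0.3726 mg/L.
Below outfall 2: Q → 8.051 m³/s, C = (7.330·0.3726 + 0.7210·8.050)/8.051 = 1.060 mg/L.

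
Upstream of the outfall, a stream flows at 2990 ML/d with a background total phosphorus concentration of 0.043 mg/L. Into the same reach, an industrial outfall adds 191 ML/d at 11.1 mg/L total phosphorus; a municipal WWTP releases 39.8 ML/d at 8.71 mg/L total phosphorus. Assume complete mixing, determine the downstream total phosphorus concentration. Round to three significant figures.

Conservation of mass: C = (2990·0.04300 + 191.0·11.10 + 39.80·8.710) / 3221 = 2595/3221 = 0.8058 mg/L.

0.806 mg/L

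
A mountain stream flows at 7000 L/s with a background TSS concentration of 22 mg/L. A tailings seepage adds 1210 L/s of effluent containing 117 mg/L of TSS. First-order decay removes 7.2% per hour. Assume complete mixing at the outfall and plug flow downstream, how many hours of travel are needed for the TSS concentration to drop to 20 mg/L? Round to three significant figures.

7.87 h

Flow-weighted average: C = (7000·22.00 + 1210·117.0) / 8210 = 295600/8210 = 36.00 mg/L.
7.2%/h lost → k = −ln(1 − 0.072) = 0.07472 h⁻¹.
36.00·exp(−k·t) = 20 → t = ln(36.00/20)/k = 28320 s = 7.867 h.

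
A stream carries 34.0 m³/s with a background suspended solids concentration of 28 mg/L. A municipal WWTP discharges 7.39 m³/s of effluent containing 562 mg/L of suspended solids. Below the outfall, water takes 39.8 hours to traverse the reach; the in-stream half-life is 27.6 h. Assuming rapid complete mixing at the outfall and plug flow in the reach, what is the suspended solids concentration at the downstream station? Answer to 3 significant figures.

45.4 mg/L

Mixed concentration C = ΣQC/ΣQ = (34.00·28.00 + 7.390·562.0) / 41.39 = 5105/41.39 = 123.3 mg/L.
Half-life 27.6 h → k = ln 2 / 27.6 = 0.02511 h⁻¹ = 0.6027 d⁻¹.
Applying C = C₀e^(−kt): 123.3 × 0.3680 = 45.40 mg/L.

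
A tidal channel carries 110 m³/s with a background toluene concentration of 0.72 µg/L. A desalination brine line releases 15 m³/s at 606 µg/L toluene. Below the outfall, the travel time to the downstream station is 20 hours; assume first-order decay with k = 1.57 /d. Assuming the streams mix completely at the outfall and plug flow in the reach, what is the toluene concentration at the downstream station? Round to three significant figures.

19.8 µg/L

After mixing, C = (110.0·0.7200 + 15.00·606.0) / 125.0 = 9169/125.0 = 73.35 µg/L.
Applying C = C₀e^(−kt): 73.35 × 0.2703 = 19.83 µg/L.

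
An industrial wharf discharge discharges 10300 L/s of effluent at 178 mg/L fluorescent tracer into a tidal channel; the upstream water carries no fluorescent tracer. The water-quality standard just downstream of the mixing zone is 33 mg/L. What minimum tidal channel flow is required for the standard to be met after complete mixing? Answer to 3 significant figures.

Set C_mix = 33: (Q·0 + 10300·178.0) / (Q + 10300) = 33
→ Q = 10300·(178.0 − 33)/(33 − 0) = 45260 L/s.

45300 L/s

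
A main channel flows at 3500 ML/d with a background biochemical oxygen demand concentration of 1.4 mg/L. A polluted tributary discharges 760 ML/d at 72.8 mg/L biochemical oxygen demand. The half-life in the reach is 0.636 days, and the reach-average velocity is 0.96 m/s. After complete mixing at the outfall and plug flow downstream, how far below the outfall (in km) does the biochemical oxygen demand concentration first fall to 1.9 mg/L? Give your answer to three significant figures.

153 km

Mixed concentration C = ΣQC/ΣQ = (3500·1.400 + 760.0·72.80) / 4260 = 60230/4260 = 14.14 mg/L.
Half-life 0.636 d → k = ln 2 / 0.636 = 1.090 d⁻¹.
Set 14.14·exp(−k·t) = 1.9 → t = ln(14.14/1.9)/k = 159100 s = 44.20 h.
Distance = v·t = 0.96·159100 = 152700 m = 152.7 km.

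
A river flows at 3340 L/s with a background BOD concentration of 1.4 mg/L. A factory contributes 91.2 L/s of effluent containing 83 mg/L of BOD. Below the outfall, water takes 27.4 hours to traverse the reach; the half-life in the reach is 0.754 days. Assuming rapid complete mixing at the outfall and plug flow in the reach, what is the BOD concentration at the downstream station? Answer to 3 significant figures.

Mass balance: C = (3340·1.400 + 91.20·83.00) / 3431 = 12250/3431 = 3.569 mg/L.
Half-life 0.754 d → k = ln 2 / 0.754 = 0.9193 d⁻¹.
After decay, C = 3.569 × e^(−kt) = 3.569 × 0.3501 = 1.249 mg/L.

1.25 mg/L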